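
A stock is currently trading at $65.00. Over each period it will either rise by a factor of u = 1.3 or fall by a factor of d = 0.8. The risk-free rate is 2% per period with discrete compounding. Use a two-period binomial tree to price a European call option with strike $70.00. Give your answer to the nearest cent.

$7.42

Risk-neutral probability p = (1 + 0.02 − 0.8)/(1.3 − 0.8) = 0.2200/0.5000 = 0.4400
Terminal stock prices: S_uu = 109.9, S_ud = 67.6, S_dd = 41.6
Terminal payoffs (S − K): max(39.85, 0) = 39.85, max(-2.4, 0) = 0, max(-28.4, 0) = 0
Node u (S = 84.5): V_u = 1/1.02·[0.4400·39.8500 + 0.5600·0.0000] = 17.1902
Node d (S = 52): V_d = 1/1.02·[0.4400·0.0000 + 0.5600·0.0000] = 0.0000
Node 0 (S = 65): V_0 = 1/1.02·[0.4400·17.1902 + 0.5600·0.0000] = 7.4154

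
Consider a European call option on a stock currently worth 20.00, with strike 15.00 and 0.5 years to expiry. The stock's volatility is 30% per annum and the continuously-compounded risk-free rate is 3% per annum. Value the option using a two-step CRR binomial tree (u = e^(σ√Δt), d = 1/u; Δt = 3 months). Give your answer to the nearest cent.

5.27

CRR parameters: u = e^(σ√Δt) = e^(0.3·√0.25) = 1.1618, d = 1/u = 0.8607
Per-period rate: rΔt = 0.03·0.25 = 0.0075, so R = e^0.0075 = 1.0075
Risk-neutral probability p = (e^0.0075 − 0.8607)/(1.1618 − 0.8607) = 0.1468/0.3011 = 0.4876
Terminal stock prices: S_uu = 27, S_ud = 20, S_dd = 14.82
Terminal payoffs (S − K): max(12, 0) = 12, max(5, 0) = 5, max(-0.1836, 0) = 0
Node u (S = 23.24): V_u = e^(−0.0075)·[0.4876·11.9972 + 0.5124·5.0000] = 8.3488
Node d (S = 17.21): V_d = e^(−0.0075)·[0.4876·5.0000 + 0.5124·0.0000] = 2.4196
Node 0 (S = 20): V_0 = e^(−0.0075)·[0.4876·8.3488 + 0.5124·2.4196] = 5.2708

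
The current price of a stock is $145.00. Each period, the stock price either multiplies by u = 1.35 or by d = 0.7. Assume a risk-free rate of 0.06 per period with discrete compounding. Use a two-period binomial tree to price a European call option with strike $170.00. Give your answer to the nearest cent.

$25.73

Risk-neutral probability p = (1 + 0.06 − 0.7)/(1.35 − 0.7) = 0.3600/0.6500 = 0.5538
Terminal stock prices: S_uu = 264.3, S_ud = 137, S_dd = 71.05
Terminal payoffs (S − K): max(94.26, 0) = 94.26, max(-32.98, 0) = 0, max(-98.95, 0) = 0
Node u (S = 195.8): V_u = 1/1.06·[0.5538·94.2625 + 0.4462·0.0000] = 49.2518
Node d (S = 101.5): V_d = 1/1.06·[0.5538·0.0000 + 0.4462·0.0000] = 0.0000
Node 0 (S = 145): V_0 = 1/1.06·[0.5538·49.2518 + 0.4462·0.0000] = 25.7339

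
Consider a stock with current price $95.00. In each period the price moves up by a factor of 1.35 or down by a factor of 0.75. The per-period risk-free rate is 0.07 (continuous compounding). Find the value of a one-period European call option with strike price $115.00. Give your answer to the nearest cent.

Risk-neutral probability p = (e^0.07 − 0.75)/(1.35 − 0.75) = 0.3225/0.6000 = 0.5375
Terminal stock prices: S_u = 128.2, S_d = 71.25
Terminal payoffs (S − K): max(13.25, 0) = 13.25, max(-43.75, 0) = 0
Node 0 (S = 95): V_0 = e^(−0.07)·[0.5375·13.2500 + 0.4625·0.0000] = 6.6406

$6.64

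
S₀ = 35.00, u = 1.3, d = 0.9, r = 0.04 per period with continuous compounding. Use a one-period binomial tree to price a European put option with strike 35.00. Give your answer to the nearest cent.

2.18

Risk-neutral probability p = (e^0.04 − 0.9)/(1.3 − 0.9) = 0.1408/0.4000 = 0.3520
Terminal stock prices: S_u = 45.5, S_d = 31.5
Terminal payoffs (K − S): max(-10.5, 0) = 0, max(3.5, 0) = 3.5
Node 0 (S = 35): V_0 = e^(−0.04)·[0.3520·0.0000 + 0.6480·3.5000] = 2.1790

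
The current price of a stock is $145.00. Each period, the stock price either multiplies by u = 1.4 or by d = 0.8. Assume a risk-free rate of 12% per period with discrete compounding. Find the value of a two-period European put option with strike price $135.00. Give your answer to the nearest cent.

Risk-neutral probability p = (1 + 0.12 − 0.8)/(1.4 − 0.8) = 0.3200/0.6000 = 0.5333
Terminal stock prices: S_uu = 284.2, S_ud = 162.4, S_dd = 92.8
Terminal payoffs (K − S): max(-149.2, 0) = 0, max(-27.4, 0) = 0, max(42.2, 0) = 42.2
Node u (S = 203): V_u = 1/1.12·[0.5333·0.0000 + 0.4667·0.0000] = 0.0000
Node d (S = 116): V_d = 1/1.12·[0.5333·0.0000 + 0.4667·42.2000] = 17.5833
Node 0 (S = 145): V_0 = 1/1.12·[0.5333·0.0000 + 0.4667·17.5833] = 7.3264

$7.33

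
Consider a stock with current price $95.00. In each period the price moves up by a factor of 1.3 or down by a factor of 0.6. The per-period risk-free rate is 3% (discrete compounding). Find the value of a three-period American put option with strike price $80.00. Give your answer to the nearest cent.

Risk-neutral probability p = (1 + 0.03 − 0.6)/(1.3 − 0.6) = 0.4300/0.7000 = 0.6143
Terminal stock prices: S_uuu = 208.7, S_uud = 96.33, S_udd = 44.46, S_ddd = 20.52
Terminal payoffs (K − S): max(-128.7, 0) = 0, max(-16.33, 0) = 0, max(35.54, 0) = 35.54, max(59.48, 0) = 59.48
Node uu (S = 160.6): continuation = 1/1.03·[0.6143·0.0000 + 0.3857·0.0000] = 0.0000; exercise value = 0.0000 ≤ continuation, so V_uu = 0.0000
Node ud (S = 74.1): continuation = 1/1.03·[0.6143·0.0000 + 0.3857·35.5400] = 13.3090; exercise value = 5.9000 ≤ continuation, so V_ud = 13.3090
Node dd (S = 34.2): continuation = 1/1.03·[0.6143·35.5400 + 0.3857·59.4800] = 43.4699; exercise value = 45.8000 > continuation, so V_dd = 45.8000 (exercise)
Node u (S = 123.5): continuation = 1/1.03·[0.6143·0.0000 + 0.3857·13.3090] = 4.9840; exercise value = 0.0000 ≤ continuation, so V_u = 4.9840
Node d (S = 57): continuation = 1/1.03·[0.6143·13.3090 + 0.3857·45.8000] = 25.0886; exercise value = 23.0000 ≤ continuation, so V_d = 25.0886
Node 0 (S = 95): continuation = 1/1.03·[0.6143·4.9840 + 0.3857·25.0886] = 12.3676; exercise value = 0.0000 ≤ continuation, so V_0 = 12.3676

$12.37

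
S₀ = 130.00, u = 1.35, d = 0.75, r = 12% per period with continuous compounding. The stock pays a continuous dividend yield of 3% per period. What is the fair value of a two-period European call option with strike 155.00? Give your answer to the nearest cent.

21.21

Per-period risk-free factor R = e^0.12 = 1.1275; dividend-adjusted growth = e^(0.12−0.03) = 1.0942.
Risk-neutral probability p = (1.0942 − 0.75)/(1.35 − 0.75) = 0.3442/0.6000 = 0.5736
Terminal stock prices: S_uu = 236.9, S_ud = 131.6, S_dd = 73.12
Terminal payoffs (S − K): max(81.93, 0) = 81.93, max(-23.38, 0) = 0, max(-81.88, 0) = 0
Node u (S = 175.5): V_u = e^(−0.12)·[0.5736·81.9250 + 0.4264·0.0000] = 41.6801
Node d (S = 97.5): V_d = e^(−0.12)·[0.5736·0.0000 + 0.4264·0.0000] = 0.0000
Node 0 (S = 130): V_0 = e^(−0.12)·[0.5736·41.6801 + 0.4264·0.0000] = 21.2051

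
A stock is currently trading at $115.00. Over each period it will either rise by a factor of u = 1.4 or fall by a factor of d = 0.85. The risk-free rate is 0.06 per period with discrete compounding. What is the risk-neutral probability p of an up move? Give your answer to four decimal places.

p = 0.3818

Risk-neutral probability p = (1 + 0.06 − 0.85)/(1.4 − 0.85) = 0.2100/0.5500 = 0.3818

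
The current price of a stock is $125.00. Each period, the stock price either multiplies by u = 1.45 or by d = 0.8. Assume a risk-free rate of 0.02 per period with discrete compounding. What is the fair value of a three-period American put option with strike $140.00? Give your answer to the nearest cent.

Risk-neutral probability p = (1 + 0.02 − 0.8)/(1.45 − 0.8) = 0.2200/0.6500 = 0.3385
Terminal stock prices: S_uuu = 381.1, S_uud = 210.2, S_udd = 116, S_ddd = 64
Terminal payoffs (K − S): max(-241.1, 0) = 0, max(-70.25, 0) = 0, max(24, 0) = 24, max(76, 0) = 76
Node uu (S = 262.8): continuation = 1/1.02·[0.3385·0.0000 + 0.6615·0.0000] = 0.0000; exercise value = 0.0000 ≤ continuation, so V_uu = 0.0000
Node ud (S = 145): continuation = 1/1.02·[0.3385·0.0000 + 0.6615·24.0000] = 15.5656; exercise value = 0.0000 ≤ continuation, so V_ud = 15.5656
Node dd (S = 80): continuation = 1/1.02·[0.3385·24.0000 + 0.6615·76.0000] = 57.2549; exercise value = 60.0000 > continuation, so V_dd = 60.0000 (exercise)
Node u (S = 181.2): continuation = 1/1.02·[0.3385·0.0000 + 0.6615·15.5656] = 10.0953; exercise value = 0.0000 ≤ continuation, so V_u = 10.0953
Node d (S = 100): continuation = 1/1.02·[0.3385·15.5656 + 0.6615·60.0000] = 44.0791; exercise value = 40.0000 ≤ continuation, so V_d = 44.0791
Node 0 (S = 125): continuation = 1/1.02·[0.3385·10.0953 + 0.6615·44.0791] = 31.9381; exercise value = 15.0000 ≤ continuation, so V_0 = 31.9381

$31.94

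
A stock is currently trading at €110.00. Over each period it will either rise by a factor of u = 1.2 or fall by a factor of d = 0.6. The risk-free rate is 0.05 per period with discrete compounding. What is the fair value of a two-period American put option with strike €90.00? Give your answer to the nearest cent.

Risk-neutral probability p = (1 + 0.05 − 0.6)/(1.2 − 0.6) = 0.4500/0.6000 = 0.7500
Terminal stock prices: S_uu = 158.4, S_ud = 79.2, S_dd = 39.6
Terminal payoffs (K − S): max(-68.4, 0) = 0, max(10.8, 0) = 10.8, max(50.4, 0) = 50.4
Node u (S = 132): continuation = 1/1.05·[0.7500·0.0000 + 0.2500·10.8000] = 2.5714; exercise value = 0.0000 ≤ continuation, so V_u = 2.5714
Node d (S = 66): continuation = 1/1.05·[0.7500·10.8000 + 0.2500·50.4000] = 19.7143; exercise value = 24.0000 > continuation, so V_d = 24.0000 (exercise)
Node 0 (S = 110): continuation = 1/1.05·[0.7500·2.5714 + 0.2500·24.0000] = 7.5510; exercise value = 0.0000 ≤ continuation, so V_0 = 7.5510

€7.55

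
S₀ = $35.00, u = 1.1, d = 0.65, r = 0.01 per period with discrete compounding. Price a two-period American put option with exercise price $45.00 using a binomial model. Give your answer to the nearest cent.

Risk-neutral probability p = (1 + 0.01 − 0.65)/(1.1 − 0.65) = 0.3600/0.4500 = 0.8000
Terminal stock prices: S_uu = 42.35, S_ud = 25.03, S_dd = 14.79
Terminal payoffs (K − S): max(2.65, 0) = 2.65, max(19.97, 0) = 19.97, max(30.21, 0) = 30.21
Node u (S = 38.5): continuation = 1/1.01·[0.8000·2.6500 + 0.2000·19.9750] = 6.0545; exercise value = 6.5000 > continuation, so V_u = 6.5000 (exercise)
Node d (S = 22.75): continuation = 1/1.01·[0.8000·19.9750 + 0.2000·30.2125] = 21.8045; exercise value = 22.2500 > continuation, so V_d = 22.2500 (exercise)
Node 0 (S = 35): continuation = 1/1.01·[0.8000·6.5000 + 0.2000·22.2500] = 9.5545; exercise value = 10.0000 > continuation, so V_0 = 10.0000 (exercise)

$10.00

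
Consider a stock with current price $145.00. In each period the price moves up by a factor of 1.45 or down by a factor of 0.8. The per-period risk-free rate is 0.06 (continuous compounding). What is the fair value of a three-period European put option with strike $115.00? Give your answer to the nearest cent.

Risk-neutral probability p = (e^0.06 − 0.8)/(1.45 − 0.8) = 0.2618/0.6500 = 0.4028
Terminal stock prices: S_uuu = 442.1, S_uud = 243.9, S_udd = 134.6, S_ddd = 74.24
Terminal payoffs (K − S): max(-327.1, 0) = 0, max(-128.9, 0) = 0, max(-19.56, 0) = 0, max(40.76, 0) = 40.76
Node uu (S = 304.9): V_uu = e^(−0.06)·[0.4028·0.0000 + 0.5972·0.0000] = 0.0000
Node ud (S = 168.2): V_ud = e^(−0.06)·[0.4028·0.0000 + 0.5972·0.0000] = 0.0000
Node dd (S = 92.8): V_dd = e^(−0.06)·[0.4028·0.0000 + 0.5972·40.7600] = 22.9233
Node u (S = 210.2): V_u = e^(−0.06)·[0.4028·0.0000 + 0.5972·0.0000] = 0.0000
Node d (S = 116): V_d = e^(−0.06)·[0.4028·0.0000 + 0.5972·22.9233] = 12.8920
Node 0 (S = 145): V_0 = e^(−0.06)·[0.4028·0.0000 + 0.5972·12.8920] = 7.2505

$7.25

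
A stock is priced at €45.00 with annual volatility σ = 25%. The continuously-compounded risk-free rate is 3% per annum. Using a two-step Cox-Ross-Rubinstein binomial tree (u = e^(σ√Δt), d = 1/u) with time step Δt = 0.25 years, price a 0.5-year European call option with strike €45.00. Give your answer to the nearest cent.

€3.13

CRR parameters: u = e^(σ√Δt) = e^(0.25·√0.25) = 1.1331, d = 1/u = 0.8825
Per-period rate: rΔt = 0.03·0.25 = 0.0075, so R = e^0.0075 = 1.0075
Risk-neutral probability p = (e^0.0075 − 0.8825)/(1.1331 − 0.8825) = 0.1250/0.2507 = 0.4988
Terminal stock prices: S_uu = 57.78, S_ud = 45, S_dd = 35.05
Terminal payoffs (S − K): max(12.78, 0) = 12.78, max(0, 0) = 0, max(-9.954, 0) = 0
Node u (S = 50.99): V_u = e^(−0.0075)·[0.4988·12.7811 + 0.5012·0.0000] = 6.3279
Node d (S = 39.71): V_d = e^(−0.0075)·[0.4988·0.0000 + 0.5012·0.0000] = 0.0000
Node 0 (S = 45): V_0 = e^(−0.0075)·[0.4988·6.3279 + 0.5012·0.0000] = 3.1329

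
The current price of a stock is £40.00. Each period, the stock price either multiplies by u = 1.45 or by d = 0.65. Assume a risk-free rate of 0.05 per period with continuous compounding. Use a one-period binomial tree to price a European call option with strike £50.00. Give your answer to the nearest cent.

£3.82

Risk-neutral probability p = (e^0.05 − 0.65)/(1.45 − 0.65) = 0.4013/0.8000 = 0.5016
Terminal stock prices: S_u = 58, S_d = 26
Terminal payoffs (S − K): max(8, 0) = 8, max(-24, 0) = 0
Node 0 (S = 40): V_0 = e^(−0.05)·[0.5016·8.0000 + 0.4984·0.0000] = 3.8170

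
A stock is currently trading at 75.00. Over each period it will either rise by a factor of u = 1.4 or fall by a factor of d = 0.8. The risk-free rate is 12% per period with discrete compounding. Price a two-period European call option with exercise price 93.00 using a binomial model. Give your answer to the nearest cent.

Risk-neutral probability p = (1 + 0.12 − 0.8)/(1.4 − 0.8) = 0.3200/0.6000 = 0.5333
Terminal stock prices: S_uu = 147, S_ud = 84, S_dd = 48
Terminal payoffs (S − K): max(54, 0) = 54, max(-9, 0) = 0, max(-45, 0) = 0
Node u (S = 105): V_u = 1/1.12·[0.5333·54.0000 + 0.4667·0.0000] = 25.7143
Node d (S = 60): V_d = 1/1.12·[0.5333·0.0000 + 0.4667·0.0000] = 0.0000
Node 0 (S = 75): V_0 = 1/1.12·[0.5333·25.7143 + 0.4667·0.0000] = 12.2449

12.24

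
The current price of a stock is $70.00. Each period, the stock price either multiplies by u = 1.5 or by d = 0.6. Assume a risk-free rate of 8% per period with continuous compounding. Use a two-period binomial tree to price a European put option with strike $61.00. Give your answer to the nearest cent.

$6.54

Risk-neutral probability p = (e^0.08 − 0.6)/(1.5 − 0.6) = 0.4833/0.9000 = 0.5370
Terminal stock prices: S_uu = 157.5, S_ud = 63, S_dd = 25.2
Terminal payoffs (K − S): max(-96.5, 0) = 0, max(-2, 0) = 0, max(35.8, 0) = 35.8
Node u (S = 105): V_u = e^(−0.08)·[0.5370·0.0000 + 0.4630·0.0000] = 0.0000
Node d (S = 42): V_d = e^(−0.08)·[0.5370·0.0000 + 0.4630·35.8000] = 15.3015
Node 0 (S = 70): V_0 = e^(−0.08)·[0.5370·0.0000 + 0.4630·15.3015] = 6.5401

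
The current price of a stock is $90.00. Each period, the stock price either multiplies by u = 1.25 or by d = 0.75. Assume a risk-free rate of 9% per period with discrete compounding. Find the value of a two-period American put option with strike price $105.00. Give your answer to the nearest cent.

$15.00

Risk-neutral probability p = (1 + 0.09 − 0.75)/(1.25 − 0.75) = 0.3400/0.5000 = 0.6800
Terminal stock prices: S_uu = 140.6, S_ud = 84.38, S_dd = 50.62
Terminal payoffs (K − S): max(-35.62, 0) = 0, max(20.62, 0) = 20.62, max(54.38, 0) = 54.38
Node u (S = 112.5): continuation = 1/1.09·[0.6800·0.0000 + 0.3200·20.6250] = 6.0550; exercise value = 0.0000 ≤ continuation, so V_u = 6.0550
Node d (S = 67.5): continuation = 1/1.09·[0.6800·20.6250 + 0.3200·54.3750] = 28.8303; exercise value = 37.5000 > continuation, so V_d = 37.5000 (exercise)
Node 0 (S = 90): continuation = 1/1.09·[0.6800·6.0550 + 0.3200·37.5000] = 14.7866; exercise value = 15.0000 > continuation, so V_0 = 15.0000 (exercise)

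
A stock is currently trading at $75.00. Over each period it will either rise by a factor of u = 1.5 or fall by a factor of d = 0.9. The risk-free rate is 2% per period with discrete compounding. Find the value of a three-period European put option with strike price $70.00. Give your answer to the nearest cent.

$7.39

Risk-neutral probability p = (1 + 0.02 − 0.9)/(1.5 − 0.9) = 0.1200/0.6000 = 0.2000
Terminal stock prices: S_uuu = 253.1, S_uud = 151.9, S_udd = 91.12, S_ddd = 54.68
Terminal payoffs (K − S): max(-183.1, 0) = 0, max(-81.88, 0) = 0, max(-21.12, 0) = 0, max(15.32, 0) = 15.32
Node uu (S = 168.8): V_uu = 1/1.02·[0.2000·0.0000 + 0.8000·0.0000] = 0.0000
Node ud (S = 101.2): V_ud = 1/1.02·[0.2000·0.0000 + 0.8000·0.0000] = 0.0000
Node dd (S = 60.75): V_dd = 1/1.02·[0.2000·0.0000 + 0.8000·15.3250] = 12.0196
Node u (S = 112.5): V_u = 1/1.02·[0.2000·0.0000 + 0.8000·0.0000] = 0.0000
Node d (S = 67.5): V_d = 1/1.02·[0.2000·0.0000 + 0.8000·12.0196] = 9.4271
Node 0 (S = 75): V_0 = 1/1.02·[0.2000·0.0000 + 0.8000·9.4271] = 7.3938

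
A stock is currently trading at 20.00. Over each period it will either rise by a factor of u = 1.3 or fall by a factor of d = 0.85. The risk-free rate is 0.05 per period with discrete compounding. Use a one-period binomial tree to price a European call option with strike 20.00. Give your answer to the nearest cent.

2.54

Risk-neutral probability p = (1 + 0.05 − 0.85)/(1.3 − 0.85) = 0.2000/0.4500 = 0.4444
Terminal stock prices: S_u = 26, S_d = 17
Terminal payoffs (S − K): max(6, 0) = 6, max(-3, 0) = 0
Node 0 (S = 20): V_0 = 1/1.05·[0.4444·6.0000 + 0.5556·0.0000] = 2.5397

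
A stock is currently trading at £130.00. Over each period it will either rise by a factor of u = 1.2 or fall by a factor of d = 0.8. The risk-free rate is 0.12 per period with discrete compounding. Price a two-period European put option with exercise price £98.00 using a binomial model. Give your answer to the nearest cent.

£0.47

Risk-neutral probability p = (1 + 0.12 − 0.8)/(1.2 − 0.8) = 0.3200/0.4000 = 0.8000
Terminal stock prices: S_uu = 187.2, S_ud = 124.8, S_dd = 83.2
Terminal payoffs (K − S): max(-89.2, 0) = 0, max(-26.8, 0) = 0, max(14.8, 0) = 14.8
Node u (S = 156): V_u = 1/1.12·[0.8000·0.0000 + 0.2000·0.0000] = 0.0000
Node d (S = 104): V_d = 1/1.12·[0.8000·0.0000 + 0.2000·14.8000] = 2.6429
Node 0 (S = 130): V_0 = 1/1.12·[0.8000·0.0000 + 0.2000·2.6429] = 0.4719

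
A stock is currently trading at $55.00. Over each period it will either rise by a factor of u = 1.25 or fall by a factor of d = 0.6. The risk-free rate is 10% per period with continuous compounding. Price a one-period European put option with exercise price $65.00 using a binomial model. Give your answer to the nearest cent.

Risk-neutral probability p = (e^0.1 − 0.6)/(1.25 − 0.6) = 0.5052/0.6500 = 0.7772
Terminal stock prices: S_u = 68.75, S_d = 33
Terminal payoffs (K − S): max(-3.75, 0) = 0, max(32, 0) = 32
Node 0 (S = 55): V_0 = e^(−0.1)·[0.7772·0.0000 + 0.2228·32.0000] = 6.4515

$6.45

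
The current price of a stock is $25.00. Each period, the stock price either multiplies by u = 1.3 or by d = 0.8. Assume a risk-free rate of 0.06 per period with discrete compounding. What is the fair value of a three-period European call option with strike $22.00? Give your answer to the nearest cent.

Risk-neutral probability p = (1 + 0.06 − 0.8)/(1.3 − 0.8) = 0.2600/0.5000 = 0.5200
Terminal stock prices: S_uuu = 54.93, S_uud = 33.8, S_udd = 20.8, S_ddd = 12.8
Terminal payoffs (S − K): max(32.93, 0) = 32.93, max(11.8, 0) = 11.8, max(-1.2, 0) = 0, max(-9.2, 0) = 0
Node uu (S = 42.25): V_uu = 1/1.06·[0.5200·32.9250 + 0.4800·11.8000] = 21.4953
Node ud (S = 26): V_ud = 1/1.06·[0.5200·11.8000 + 0.4800·0.0000] = 5.7887
Node dd (S = 16): V_dd = 1/1.06·[0.5200·0.0000 + 0.4800·0.0000] = 0.0000
Node u (S = 32.5): V_u = 1/1.06·[0.5200·21.4953 + 0.4800·5.7887] = 13.1661
Node d (S = 20): V_d = 1/1.06·[0.5200·5.7887 + 0.4800·0.0000] = 2.8397
Node 0 (S = 25): V_0 = 1/1.06·[0.5200·13.1661 + 0.4800·2.8397] = 7.7448

$7.74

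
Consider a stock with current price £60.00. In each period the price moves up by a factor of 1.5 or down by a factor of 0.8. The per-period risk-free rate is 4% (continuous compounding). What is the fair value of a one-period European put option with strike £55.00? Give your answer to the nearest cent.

Risk-neutral probability p = (e^0.04 − 0.8)/(1.5 − 0.8) = 0.2408/0.7000 = 0.3440
Terminal stock prices: S_u = 90, S_d = 48
Terminal payoffs (K − S): max(-35, 0) = 0, max(7, 0) = 7
Node 0 (S = 60): V_0 = e^(−0.04)·[0.3440·0.0000 + 0.6560·7.0000] = 4.4118

£4.41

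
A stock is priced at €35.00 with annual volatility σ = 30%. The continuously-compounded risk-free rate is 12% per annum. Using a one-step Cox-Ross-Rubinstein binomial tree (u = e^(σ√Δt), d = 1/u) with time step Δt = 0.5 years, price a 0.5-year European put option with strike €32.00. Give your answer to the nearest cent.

€1.42

CRR parameters: u = e^(σ√Δt) = e^(0.3·√0.5) = 1.2363, d = 1/u = 0.8089
Per-period rate: rΔt = 0.12·0.5 = 0.06, so R = e^0.06 = 1.0618
Risk-neutral probability p = (e^0.06 − 0.8089)/(1.2363 − 0.8089) = 0.2530/0.4275 = 0.5918
Terminal stock prices: S_u = 43.27, S_d = 28.31
Terminal payoffs (K − S): max(-11.27, 0) = 0, max(3.69, 0) = 3.69
Node 0 (S = 35): V_0 = e^(−0.06)·[0.5918·0.0000 + 0.4082·3.6900] = 1.4184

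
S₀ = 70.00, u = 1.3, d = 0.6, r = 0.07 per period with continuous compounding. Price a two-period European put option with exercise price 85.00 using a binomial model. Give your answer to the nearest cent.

17.09

Risk-neutral probability p = (e^0.07 − 0.6)/(1.3 − 0.6) = 0.4725/0.7000 = 0.6750
Terminal stock prices: S_uu = 118.3, S_ud = 54.6, S_dd = 25.2
Terminal payoffs (K − S): max(-33.3, 0) = 0, max(30.4, 0) = 30.4, max(59.8, 0) = 59.8
Node u (S = 91): V_u = e^(−0.07)·[0.6750·0.0000 + 0.3250·30.4000] = 9.2117
Node d (S = 42): V_d = e^(−0.07)·[0.6750·30.4000 + 0.3250·59.8000] = 37.2535
Node 0 (S = 70): V_0 = e^(−0.07)·[0.6750·9.2117 + 0.3250·37.2535] = 17.0861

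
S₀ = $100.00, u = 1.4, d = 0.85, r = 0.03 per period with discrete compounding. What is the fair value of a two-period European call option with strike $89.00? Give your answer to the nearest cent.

$23.25

Risk-neutral probability p = (1 + 0.03 − 0.85)/(1.4 − 0.85) = 0.1800/0.5500 = 0.3273
Terminal stock prices: S_uu = 196, S_ud = 119, S_dd = 72.25
Terminal payoffs (S − K): max(107, 0) = 107, max(30, 0) = 30, max(-16.75, 0) = 0
Node u (S = 140): V_u = 1/1.03·[0.3273·107.0000 + 0.6727·30.0000] = 53.5922
Node d (S = 85): V_d = 1/1.03·[0.3273·30.0000 + 0.6727·0.0000] = 9.5322
Node 0 (S = 100): V_0 = 1/1.03·[0.3273·53.5922 + 0.6727·9.5322] = 23.2542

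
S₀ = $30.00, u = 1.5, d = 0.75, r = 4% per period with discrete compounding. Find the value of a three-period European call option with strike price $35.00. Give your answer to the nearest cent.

$7.23

Risk-neutral probability p = (1 + 0.04 − 0.75)/(1.5 − 0.75) = 0.2900/0.7500 = 0.3867
Terminal stock prices: S_uuu = 101.2, S_uud = 50.62, S_udd = 25.31, S_ddd = 12.66
Terminal payoffs (S − K): max(66.25, 0) = 66.25, max(15.62, 0) = 15.62, max(-9.688, 0) = 0, max(-22.34, 0) = 0
Node uu (S = 67.5): V_uu = 1/1.04·[0.3867·66.2500 + 0.6133·15.6250] = 33.8462
Node ud (S = 33.75): V_ud = 1/1.04·[0.3867·15.6250 + 0.6133·0.0000] = 5.8093
Node dd (S = 16.88): V_dd = 1/1.04·[0.3867·0.0000 + 0.6133·0.0000] = 0.0000
Node u (S = 45): V_u = 1/1.04·[0.3867·33.8462 + 0.6133·5.8093] = 16.0098
Node d (S = 22.5): V_d = 1/1.04·[0.3867·5.8093 + 0.6133·0.0000] = 2.1599
Node 0 (S = 30): V_0 = 1/1.04·[0.3867·16.0098 + 0.6133·2.1599] = 7.2261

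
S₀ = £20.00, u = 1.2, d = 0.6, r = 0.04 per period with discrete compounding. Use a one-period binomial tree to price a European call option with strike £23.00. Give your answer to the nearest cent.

£0.71

Risk-neutral probability p = (1 + 0.04 − 0.6)/(1.2 − 0.6) = 0.4400/0.6000 = 0.7333
Terminal stock prices: S_u = 24, S_d = 12
Terminal payoffs (S − K): max(1, 0) = 1, max(-11, 0) = 0
Node 0 (S = 20): V_0 = 1/1.04·[0.7333·1.0000 + 0.2667·0.0000] = 0.7051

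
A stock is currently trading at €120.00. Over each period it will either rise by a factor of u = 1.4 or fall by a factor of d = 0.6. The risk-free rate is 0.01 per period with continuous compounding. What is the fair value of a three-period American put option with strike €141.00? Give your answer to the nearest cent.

€43.14

Risk-neutral probability p = (e^0.01 − 0.6)/(1.4 − 0.6) = 0.4101/0.8000 = 0.5126
Terminal stock prices: S_uuu = 329.3, S_uud = 141.1, S_udd = 60.48, S_ddd = 25.92
Terminal payoffs (K − S): max(-188.3, 0) = 0, max(-0.12, 0) = 0, max(80.52, 0) = 80.52, max(115.1, 0) = 115.1
Node uu (S = 235.2): continuation = e^(−0.01)·[0.5126·0.0000 + 0.4874·0.0000] = 0.0000; exercise value = 0.0000 ≤ continuation, so V_uu = 0.0000
Node ud (S = 100.8): continuation = e^(−0.01)·[0.5126·0.0000 + 0.4874·80.5200] = 38.8579; exercise value = 40.2000 > continuation, so V_ud = 40.2000 (exercise)
Node dd (S = 43.2): continuation = e^(−0.01)·[0.5126·80.5200 + 0.4874·115.0800] = 96.3970; exercise value = 97.8000 > continuation, so V_dd = 97.8000 (exercise)
Node u (S = 168): continuation = e^(−0.01)·[0.5126·0.0000 + 0.4874·40.2000] = 19.4000; exercise value = 0.0000 ≤ continuation, so V_u = 19.4000
Node d (S = 72): continuation = e^(−0.01)·[0.5126·40.2000 + 0.4874·97.8000] = 67.5970; exercise value = 69.0000 > continuation, so V_d = 69.0000 (exercise)
Node 0 (S = 120): continuation = e^(−0.01)·[0.5126·19.4000 + 0.4874·69.0000] = 43.1433; exercise value = 21.0000 ≤ continuation, so V_0 = 43.1433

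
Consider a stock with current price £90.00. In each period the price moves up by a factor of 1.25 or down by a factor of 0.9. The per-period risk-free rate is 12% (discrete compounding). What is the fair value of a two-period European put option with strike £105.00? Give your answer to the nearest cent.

£4.93

Risk-neutral probability p = (1 + 0.12 − 0.9)/(1.25 − 0.9) = 0.2200/0.3500 = 0.6286
Terminal stock prices: S_uu = 140.6, S_ud = 101.2, S_dd = 72.9
Terminal payoffs (K − S): max(-35.62, 0) = 0, max(3.75, 0) = 3.75, max(32.1, 0) = 32.1
Node u (S = 112.5): V_u = 1/1.12·[0.6286·0.0000 + 0.3714·3.7500] = 1.2436
Node d (S = 81): V_d = 1/1.12·[0.6286·3.7500 + 0.3714·32.1000] = 12.7500
Node 0 (S = 90): V_0 = 1/1.12·[0.6286·1.2436 + 0.3714·12.7500] = 4.9263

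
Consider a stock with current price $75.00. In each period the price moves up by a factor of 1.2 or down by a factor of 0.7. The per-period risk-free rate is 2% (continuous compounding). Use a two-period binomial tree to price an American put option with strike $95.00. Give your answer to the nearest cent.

$22.06

Risk-neutral probability p = (e^0.02 − 0.7)/(1.2 − 0.7) = 0.3202/0.5000 = 0.6404
Terminal stock prices: S_uu = 108, S_ud = 63, S_dd = 36.75
Terminal payoffs (K − S): max(-13, 0) = 0, max(32, 0) = 32, max(58.25, 0) = 58.25
Node u (S = 90): continuation = e^(−0.02)·[0.6404·0.0000 + 0.3596·32.0000] = 11.2793; exercise value = 5.0000 ≤ continuation, so V_u = 11.2793
Node d (S = 52.5): continuation = e^(−0.02)·[0.6404·32.0000 + 0.3596·58.2500] = 40.6189; exercise value = 42.5000 > continuation, so V_d = 42.5000 (exercise)
Node 0 (S = 75): continuation = e^(−0.02)·[0.6404·11.2793 + 0.3596·42.5000] = 22.0605; exercise value = 20.0000 ≤ continuation, so V_0 = 22.0605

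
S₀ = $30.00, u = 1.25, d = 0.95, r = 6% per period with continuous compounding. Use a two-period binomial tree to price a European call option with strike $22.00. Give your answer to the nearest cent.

$10.49

Risk-neutral probability p = (e^0.06 − 0.95)/(1.25 − 0.95) = 0.1118/0.3000 = 0.3728
Terminal stock prices: S_uu = 46.88, S_ud = 35.62, S_dd = 27.07
Terminal payoffs (S − K): max(24.88, 0) = 24.88, max(13.62, 0) = 13.62, max(5.075, 0) = 5.075
Node u (S = 37.5): V_u = e^(−0.06)·[0.3728·24.8750 + 0.6272·13.6250] = 16.7812
Node d (S = 28.5): V_d = e^(−0.06)·[0.3728·13.6250 + 0.6272·5.0750] = 7.7812
Node 0 (S = 30): V_0 = e^(−0.06)·[0.3728·16.7812 + 0.6272·7.7812] = 10.4878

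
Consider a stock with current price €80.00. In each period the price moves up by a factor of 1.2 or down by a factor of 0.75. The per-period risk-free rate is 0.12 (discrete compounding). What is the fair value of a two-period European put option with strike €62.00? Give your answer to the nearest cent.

Risk-neutral probability p = (1 + 0.12 − 0.75)/(1.2 − 0.75) = 0.3700/0.4500 = 0.8222
Terminal stock prices: S_uu = 115.2, S_ud = 72, S_dd = 45
Terminal payoffs (K − S): max(-53.2, 0) = 0, max(-10, 0) = 0, max(17, 0) = 17
Node u (S = 96): V_u = 1/1.12·[0.8222·0.0000 + 0.1778·0.0000] = 0.0000
Node d (S = 60): V_d = 1/1.12·[0.8222·0.0000 + 0.1778·17.0000] = 2.6984
Node 0 (S = 80): V_0 = 1/1.12·[0.8222·0.0000 + 0.1778·2.6984] = 0.4283

€0.43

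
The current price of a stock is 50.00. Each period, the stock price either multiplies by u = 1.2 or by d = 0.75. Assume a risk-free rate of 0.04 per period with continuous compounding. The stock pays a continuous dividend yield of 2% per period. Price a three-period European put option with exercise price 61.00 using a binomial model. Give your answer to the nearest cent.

11.89

Per-period risk-free factor R = e^0.04 = 1.0408; dividend-adjusted growth = e^(0.04−0.02) = 1.0202.
Risk-neutral probability p = (1.0202 − 0.75)/(1.2 − 0.75) = 0.2702/0.4500 = 0.6004
Terminal stock prices: S_uuu = 86.4, S_uud = 54, S_udd = 33.75, S_ddd = 21.09
Terminal payoffs (K − S): max(-25.4, 0) = 0, max(7, 0) = 7, max(27.25, 0) = 27.25, max(39.91, 0) = 39.91
Node uu (S = 72): V_uu = e^(−0.04)·[0.6004·0.0000 + 0.3996·7.0000] = 2.6872
Node ud (S = 45): V_ud = e^(−0.04)·[0.6004·7.0000 + 0.3996·27.2500] = 14.4992
Node dd (S = 28.12): V_dd = e^(−0.04)·[0.6004·27.2500 + 0.3996·39.9062] = 31.0401
Node u (S = 60): V_u = e^(−0.04)·[0.6004·2.6872 + 0.3996·14.4992] = 7.1163
Node d (S = 37.5): V_d = e^(−0.04)·[0.6004·14.4992 + 0.3996·31.0401] = 20.2805
Node 0 (S = 50): V_0 = e^(−0.04)·[0.6004·7.1163 + 0.3996·20.2805] = 11.8908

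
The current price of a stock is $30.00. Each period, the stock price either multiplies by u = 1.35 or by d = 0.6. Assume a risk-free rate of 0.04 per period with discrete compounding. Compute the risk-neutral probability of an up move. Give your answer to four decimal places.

p = 0.5867

Risk-neutral probability p = (1 + 0.04 − 0.6)/(1.35 − 0.6) = 0.4400/0.7500 = 0.5867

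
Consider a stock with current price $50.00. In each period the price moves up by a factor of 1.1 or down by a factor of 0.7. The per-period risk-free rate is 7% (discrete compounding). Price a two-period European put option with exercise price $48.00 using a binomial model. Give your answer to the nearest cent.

$1.27

Risk-neutral probability p = (1 + 0.07 − 0.7)/(1.1 − 0.7) = 0.3700/0.4000 = 0.9250
Terminal stock prices: S_uu = 60.5, S_ud = 38.5, S_dd = 24.5
Terminal payoffs (K − S): max(-12.5, 0) = 0, max(9.5, 0) = 9.5, max(23.5, 0) = 23.5
Node u (S = 55): V_u = 1/1.07·[0.9250·0.0000 + 0.0750·9.5000] = 0.6659
Node d (S = 35): V_d = 1/1.07·[0.9250·9.5000 + 0.0750·23.5000] = 9.8598
Node 0 (S = 50): V_0 = 1/1.07·[0.9250·0.6659 + 0.0750·9.8598] = 1.2668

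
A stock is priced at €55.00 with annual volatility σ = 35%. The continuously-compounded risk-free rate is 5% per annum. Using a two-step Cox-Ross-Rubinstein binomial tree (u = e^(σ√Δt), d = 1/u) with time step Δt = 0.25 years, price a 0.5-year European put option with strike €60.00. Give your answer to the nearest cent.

€7.78

CRR parameters: u = e^(σ√Δt) = e^(0.35·√0.25) = 1.1912, d = 1/u = 0.8395
Per-period rate: rΔt = 0.05·0.25 = 0.0125, so R = e^0.0125 = 1.0126
Risk-neutral probability p = (e^0.0125 − 0.8395)/(1.1912 − 0.8395) = 0.1731/0.3518 = 0.4921
Terminal stock prices: S_uu = 78.05, S_ud = 55, S_dd = 38.76
Terminal payoffs (K − S): max(-18.05, 0) = 0, max(5, 0) = 5, max(21.24, 0) = 21.24
Node u (S = 65.52): V_u = e^(−0.0125)·[0.4921·0.0000 + 0.5079·5.0000] = 2.5079
Node d (S = 46.17): V_d = e^(−0.0125)·[0.4921·5.0000 + 0.5079·21.2422] = 13.0845
Node 0 (S = 55): V_0 = e^(−0.0125)·[0.4921·2.5079 + 0.5079·13.0845] = 7.7817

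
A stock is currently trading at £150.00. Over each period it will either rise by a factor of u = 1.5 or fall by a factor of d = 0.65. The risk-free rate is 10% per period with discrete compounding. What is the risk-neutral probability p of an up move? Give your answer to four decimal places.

p = 0.5294

Risk-neutral probability p = (1 + 0.1 − 0.65)/(1.5 − 0.65) = 0.4500/0.8500 = 0.5294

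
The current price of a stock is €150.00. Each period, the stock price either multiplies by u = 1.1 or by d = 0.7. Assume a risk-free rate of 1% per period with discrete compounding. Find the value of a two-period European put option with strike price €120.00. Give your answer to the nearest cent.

Risk-neutral probability p = (1 + 0.01 − 0.7)/(1.1 − 0.7) = 0.3100/0.4000 = 0.7750
Terminal stock prices: S_uu = 181.5, S_ud = 115.5, S_dd = 73.5
Terminal payoffs (K − S): max(-61.5, 0) = 0, max(4.5, 0) = 4.5, max(46.5, 0) = 46.5
Node u (S = 165): V_u = 1/1.01·[0.7750·0.0000 + 0.2250·4.5000] = 1.0025
Node d (S = 105): V_d = 1/1.01·[0.7750·4.5000 + 0.2250·46.5000] = 13.8119
Node 0 (S = 150): V_0 = 1/1.01·[0.7750·1.0025 + 0.2250·13.8119] = 3.8461

€3.85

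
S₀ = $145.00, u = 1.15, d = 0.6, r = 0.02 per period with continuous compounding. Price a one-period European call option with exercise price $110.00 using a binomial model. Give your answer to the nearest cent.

$42.50

Risk-neutral probability p = (e^0.02 − 0.6)/(1.15 − 0.6) = 0.4202/0.5500 = 0.7640
Terminal stock prices: S_u = 166.8, S_d = 87
Terminal payoffs (S − K): max(56.75, 0) = 56.75, max(-23, 0) = 0
Node 0 (S = 145): V_0 = e^(−0.02)·[0.7640·56.7500 + 0.2360·0.0000] = 42.4986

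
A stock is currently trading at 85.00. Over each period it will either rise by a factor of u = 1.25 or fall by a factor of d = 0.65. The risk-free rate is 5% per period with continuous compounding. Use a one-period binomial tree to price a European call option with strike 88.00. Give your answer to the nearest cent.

Risk-neutral probability p = (e^0.05 − 0.65)/(1.25 − 0.65) = 0.4013/0.6000 = 0.6688
Terminal stock prices: S_u = 106.2, S_d = 55.25
Terminal payoffs (S − K): max(18.25, 0) = 18.25, max(-32.75, 0) = 0
Node 0 (S = 85): V_0 = e^(−0.05)·[0.6688·18.2500 + 0.3312·0.0000] = 11.6101

11.61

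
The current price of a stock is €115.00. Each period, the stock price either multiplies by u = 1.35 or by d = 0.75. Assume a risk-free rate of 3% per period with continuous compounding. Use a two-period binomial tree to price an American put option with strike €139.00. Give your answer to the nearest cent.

Risk-neutral probability p = (e^0.03 − 0.75)/(1.35 − 0.75) = 0.2805/0.6000 = 0.4674
Terminal stock prices: S_uu = 209.6, S_ud = 116.4, S_dd = 64.69
Terminal payoffs (K − S): max(-70.59, 0) = 0, max(22.56, 0) = 22.56, max(74.31, 0) = 74.31
Node u (S = 155.2): continuation = e^(−0.03)·[0.4674·0.0000 + 0.5326·22.5625] = 11.6611; exercise value = 0.0000 ≤ continuation, so V_u = 11.6611
Node d (S = 86.25): continuation = e^(−0.03)·[0.4674·22.5625 + 0.5326·74.3125] = 48.6419; exercise value = 52.7500 > continuation, so V_d = 52.7500 (exercise)
Node 0 (S = 115): continuation = e^(−0.03)·[0.4674·11.6611 + 0.5326·52.7500] = 32.5527; exercise value = 24.0000 ≤ continuation, so V_0 = 32.5527

€32.55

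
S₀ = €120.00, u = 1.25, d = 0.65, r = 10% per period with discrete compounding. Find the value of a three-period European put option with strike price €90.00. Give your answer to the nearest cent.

Risk-neutral probability p = (1 + 0.1 − 0.65)/(1.25 − 0.65) = 0.4500/0.6000 = 0.7500
Terminal stock prices: S_uuu = 234.4, S_uud = 121.9, S_udd = 63.38, S_ddd = 32.95
Terminal payoffs (K − S): max(-144.4, 0) = 0, max(-31.88, 0) = 0, max(26.62, 0) = 26.62, max(57.05, 0) = 57.05
Node uu (S = 187.5): V_uu = 1/1.1·[0.7500·0.0000 + 0.2500·0.0000] = 0.0000
Node ud (S = 97.5): V_ud = 1/1.1·[0.7500·0.0000 + 0.2500·26.6250] = 6.0511
Node dd (S = 50.7): V_dd = 1/1.1·[0.7500·26.6250 + 0.2500·57.0450] = 31.1182
Node u (S = 150): V_u = 1/1.1·[0.7500·0.0000 + 0.2500·6.0511] = 1.3753
Node d (S = 78): V_d = 1/1.1·[0.7500·6.0511 + 0.2500·31.1182] = 11.1981
Node 0 (S = 120): V_0 = 1/1.1·[0.7500·1.3753 + 0.2500·11.1981] = 3.4827

€3.48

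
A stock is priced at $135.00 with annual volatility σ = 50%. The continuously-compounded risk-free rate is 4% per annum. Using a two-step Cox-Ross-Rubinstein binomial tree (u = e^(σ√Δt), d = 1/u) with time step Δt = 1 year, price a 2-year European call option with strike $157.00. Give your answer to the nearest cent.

CRR parameters: u = e^(σ√Δt) = e^(0.5·√1) = 1.6487, d = 1/u = 0.6065
Per-period rate: rΔt = 0.04·1 = 0.04, so R = e^0.04 = 1.0408
Risk-neutral probability p = (e^0.04 − 0.6065)/(1.6487 − 0.6065) = 0.4343/1.0422 = 0.4167
Terminal stock prices: S_uu = 367, S_ud = 135, S_dd = 49.66
Terminal payoffs (S − K): max(210, 0) = 210, max(-22, 0) = 0, max(-107.3, 0) = 0
Node u (S = 222.6): V_u = e^(−0.04)·[0.4167·209.9680 + 0.5833·0.0000] = 84.0629
Node d (S = 81.88): V_d = e^(−0.04)·[0.4167·0.0000 + 0.5833·0.0000] = 0.0000
Node 0 (S = 135): V_0 = e^(−0.04)·[0.4167·84.0629 + 0.5833·0.0000] = 33.6554

$33.66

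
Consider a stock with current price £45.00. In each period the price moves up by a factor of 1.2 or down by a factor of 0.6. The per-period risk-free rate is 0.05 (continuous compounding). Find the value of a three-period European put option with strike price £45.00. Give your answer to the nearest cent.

Risk-neutral probability p = (e^0.05 − 0.6)/(1.2 − 0.6) = 0.4513/0.6000 = 0.7521
Terminal stock prices: S_uuu = 77.76, S_uud = 38.88, S_udd = 19.44, S_ddd = 9.72
Terminal payoffs (K − S): max(-32.76, 0) = 0, max(6.12, 0) = 6.12, max(25.56, 0) = 25.56, max(35.28, 0) = 35.28
Node uu (S = 64.8): V_uu = e^(−0.05)·[0.7521·0.0000 + 0.2479·6.1200] = 1.4430
Node ud (S = 32.4): V_ud = e^(−0.05)·[0.7521·6.1200 + 0.2479·25.5600] = 10.4053
Node dd (S = 16.2): V_dd = e^(−0.05)·[0.7521·25.5600 + 0.2479·35.2800] = 26.6053
Node u (S = 54): V_u = e^(−0.05)·[0.7521·1.4430 + 0.2479·10.4053] = 3.4859
Node d (S = 27): V_d = e^(−0.05)·[0.7521·10.4053 + 0.2479·26.6053] = 13.7177
Node 0 (S = 45): V_0 = e^(−0.05)·[0.7521·3.4859 + 0.2479·13.7177] = 5.7285

£5.73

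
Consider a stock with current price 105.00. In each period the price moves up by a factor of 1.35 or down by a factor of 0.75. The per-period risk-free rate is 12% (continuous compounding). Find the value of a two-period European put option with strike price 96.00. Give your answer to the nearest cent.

4.00

Risk-neutral probability p = (e^0.12 − 0.75)/(1.35 − 0.75) = 0.3775/0.6000 = 0.6292
Terminal stock prices: S_uu = 191.4, S_ud = 106.3, S_dd = 59.06
Terminal payoffs (K − S): max(-95.36, 0) = 0, max(-10.31, 0) = 0, max(36.94, 0) = 36.94
Node u (S = 141.8): V_u = e^(−0.12)·[0.6292·0.0000 + 0.3708·0.0000] = 0.0000
Node d (S = 78.75): V_d = e^(−0.12)·[0.6292·0.0000 + 0.3708·36.9375] = 12.1489
Node 0 (S = 105): V_0 = e^(−0.12)·[0.6292·0.0000 + 0.3708·12.1489] = 3.9958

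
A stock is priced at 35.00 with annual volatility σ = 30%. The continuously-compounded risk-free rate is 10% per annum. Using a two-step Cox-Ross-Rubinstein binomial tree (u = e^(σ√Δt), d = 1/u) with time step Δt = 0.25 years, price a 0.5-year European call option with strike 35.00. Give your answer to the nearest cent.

3.48

CRR parameters: u = e^(σ√Δt) = e^(0.3·√0.25) = 1.1618, d = 1/u = 0.8607
Per-period rate: rΔt = 0.1·0.25 = 0.025, so R = e^0.025 = 1.0253
Risk-neutral probability p = (e^0.025 − 0.8607)/(1.1618 − 0.8607) = 0.1646/0.3011 = 0.5466
Terminal stock prices: S_uu = 47.25, S_ud = 35, S_dd = 25.93
Terminal payoffs (S − K): max(12.25, 0) = 12.25, max(0, 0) = 0, max(-9.071, 0) = 0
Node u (S = 40.66): V_u = e^(−0.025)·[0.5466·12.2451 + 0.4534·0.0000] = 6.5284
Node d (S = 30.12): V_d = e^(−0.025)·[0.5466·0.0000 + 0.4534·0.0000] = 0.0000
Node 0 (S = 35): V_0 = e^(−0.025)·[0.5466·6.5284 + 0.4534·0.0000] = 3.4805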